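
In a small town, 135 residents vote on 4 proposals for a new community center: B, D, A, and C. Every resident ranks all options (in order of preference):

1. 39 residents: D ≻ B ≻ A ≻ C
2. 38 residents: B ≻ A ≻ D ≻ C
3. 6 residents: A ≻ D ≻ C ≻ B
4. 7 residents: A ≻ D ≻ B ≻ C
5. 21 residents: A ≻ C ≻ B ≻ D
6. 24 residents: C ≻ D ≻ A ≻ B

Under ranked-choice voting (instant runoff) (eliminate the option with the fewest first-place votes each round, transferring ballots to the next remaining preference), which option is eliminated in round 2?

Round 1: B 38, D 39, A 34, C 24. Eliminate C.
Round 2: B 38, D 63, A 34. Eliminate A.

A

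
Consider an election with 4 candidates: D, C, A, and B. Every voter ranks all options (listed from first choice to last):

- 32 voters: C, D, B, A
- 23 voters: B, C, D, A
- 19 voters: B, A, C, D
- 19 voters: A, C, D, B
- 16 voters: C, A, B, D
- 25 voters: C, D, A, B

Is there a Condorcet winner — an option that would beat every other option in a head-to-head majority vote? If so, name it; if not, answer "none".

C vs D: 134–0 for C.
C vs A: 96–38 for C.
C vs B: 92–42 for C.
C beats every other option head-to-head.

C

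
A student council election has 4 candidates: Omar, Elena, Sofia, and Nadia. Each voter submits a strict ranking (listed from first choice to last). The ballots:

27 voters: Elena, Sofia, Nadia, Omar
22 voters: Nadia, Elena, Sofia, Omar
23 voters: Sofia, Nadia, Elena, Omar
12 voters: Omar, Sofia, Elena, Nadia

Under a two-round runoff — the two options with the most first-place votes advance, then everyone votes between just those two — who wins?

Round 1 first-place votes: Omar 12, Elena 27, Sofia 23, Nadia 22.
Elena and Sofia advance.
Runoff: Elena is preferred to Sofia by 49 voters; Sofia by 35.
Elena wins the runoff.

Elena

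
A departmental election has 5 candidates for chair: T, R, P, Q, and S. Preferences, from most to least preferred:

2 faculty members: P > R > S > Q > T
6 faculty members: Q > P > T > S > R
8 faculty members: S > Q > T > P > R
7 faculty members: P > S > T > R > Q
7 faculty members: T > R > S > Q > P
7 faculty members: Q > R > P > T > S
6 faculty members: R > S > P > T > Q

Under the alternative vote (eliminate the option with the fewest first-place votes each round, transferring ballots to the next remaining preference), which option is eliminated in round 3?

P

Round 1: T 7, R 6, P 9, Q 13, S 8. Eliminate R.
Round 2: T 7, P 9, Q 13, S 14. Eliminate T.
Round 3: P 9, Q 13, S 21. Eliminate P.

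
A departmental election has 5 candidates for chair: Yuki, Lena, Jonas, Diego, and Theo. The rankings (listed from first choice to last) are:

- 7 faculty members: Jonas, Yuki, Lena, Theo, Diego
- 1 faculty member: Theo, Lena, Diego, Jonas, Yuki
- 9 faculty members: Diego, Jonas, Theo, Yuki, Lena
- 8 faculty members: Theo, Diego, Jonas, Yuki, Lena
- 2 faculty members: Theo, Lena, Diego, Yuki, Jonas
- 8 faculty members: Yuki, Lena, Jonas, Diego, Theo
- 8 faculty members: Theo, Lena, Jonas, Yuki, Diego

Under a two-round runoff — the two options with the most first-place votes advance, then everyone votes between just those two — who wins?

Round 1 first-place votes: Yuki 8, Lena 0, Jonas 7, Diego 9, Theo 19.
Theo and Diego advance.
Runoff: Theo is preferred to Diego by 26 voters; Diego by 17.
Theo wins the runoff.

Theo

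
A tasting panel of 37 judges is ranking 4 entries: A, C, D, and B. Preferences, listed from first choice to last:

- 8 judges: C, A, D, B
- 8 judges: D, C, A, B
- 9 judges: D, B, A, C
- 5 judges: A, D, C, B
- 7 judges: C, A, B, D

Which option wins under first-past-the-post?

First-place votes: A 5, C 15, D 17, B 0.
D has the most first-place votes.

D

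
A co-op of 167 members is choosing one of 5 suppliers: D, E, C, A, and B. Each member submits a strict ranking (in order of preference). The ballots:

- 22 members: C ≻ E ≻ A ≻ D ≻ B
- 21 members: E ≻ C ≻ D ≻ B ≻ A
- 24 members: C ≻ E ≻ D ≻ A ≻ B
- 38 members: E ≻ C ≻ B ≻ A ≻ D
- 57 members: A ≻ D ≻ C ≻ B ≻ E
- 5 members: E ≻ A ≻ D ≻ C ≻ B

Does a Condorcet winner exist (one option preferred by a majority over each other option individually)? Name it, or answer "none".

C vs D: 105–62 for C.
C vs E: 103–64 for C.
C vs A: 105–62 for C.
C vs B: 167–0 for C.
C beats every other option head-to-head.

C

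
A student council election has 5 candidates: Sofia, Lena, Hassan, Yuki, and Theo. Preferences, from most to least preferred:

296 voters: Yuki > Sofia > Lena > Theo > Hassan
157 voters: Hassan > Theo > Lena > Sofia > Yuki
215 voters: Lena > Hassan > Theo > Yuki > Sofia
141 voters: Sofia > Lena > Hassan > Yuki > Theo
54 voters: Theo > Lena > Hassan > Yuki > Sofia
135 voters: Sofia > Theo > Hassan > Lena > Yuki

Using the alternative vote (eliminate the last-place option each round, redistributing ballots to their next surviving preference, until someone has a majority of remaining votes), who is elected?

Lena

Round 1: Sofia 276, Lena 215, Hassan 157, Yuki 296, Theo 54. Eliminate Theo.
Round 2: Sofia 276, Lena 269, Hassan 157, Yuki 296. Eliminate Hassan.
Round 3: Sofia 276, Lena 426, Yuki 296. Eliminate Sofia.
Round 4: Lena 702, Yuki 296. Lena has a majority.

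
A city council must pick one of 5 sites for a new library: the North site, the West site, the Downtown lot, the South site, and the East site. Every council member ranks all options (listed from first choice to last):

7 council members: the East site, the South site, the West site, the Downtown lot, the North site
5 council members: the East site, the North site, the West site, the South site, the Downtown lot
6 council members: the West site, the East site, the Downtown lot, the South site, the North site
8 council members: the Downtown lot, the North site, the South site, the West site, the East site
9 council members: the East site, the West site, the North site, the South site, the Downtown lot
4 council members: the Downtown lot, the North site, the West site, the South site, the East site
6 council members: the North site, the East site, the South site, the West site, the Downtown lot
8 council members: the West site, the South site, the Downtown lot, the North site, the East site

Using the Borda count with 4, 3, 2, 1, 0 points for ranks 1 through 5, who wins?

the West site

the North site: 7·0 + 5·3 + 6·0 + 8·3 + 9·2 + 4·3 + 6·4 + 8·1 = 101
the West site: 7·2 + 5·2 + 6·4 + 8·1 + 9·3 + 4·2 + 6·1 + 8·4 = 129
the Downtown lot: 7·1 + 5·0 + 6·2 + 8·4 + 9·0 + 4·4 + 6·0 + 8·2 = 83
the South site: 7·3 + 5·1 + 6·1 + 8·2 + 9·1 + 4·1 + 6·2 + 8·3 = 97
the East site: 7·4 + 5·4 + 6·3 + 8·0 + 9·4 + 4·0 + 6·3 + 8·0 = 120
the West site has the highest Borda score (129).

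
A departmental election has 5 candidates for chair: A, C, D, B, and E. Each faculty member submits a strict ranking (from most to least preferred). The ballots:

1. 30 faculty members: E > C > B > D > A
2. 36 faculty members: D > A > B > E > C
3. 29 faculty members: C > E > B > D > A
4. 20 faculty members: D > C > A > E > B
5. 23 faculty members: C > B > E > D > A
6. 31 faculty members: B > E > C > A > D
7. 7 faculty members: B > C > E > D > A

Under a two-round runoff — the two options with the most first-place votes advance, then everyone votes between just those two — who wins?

C

Round 1 first-place votes: A 0, C 52, D 56, B 38, E 30.
D and C advance.
Runoff: D is preferred to C by 56 voters; C by 120.
C wins the runoff.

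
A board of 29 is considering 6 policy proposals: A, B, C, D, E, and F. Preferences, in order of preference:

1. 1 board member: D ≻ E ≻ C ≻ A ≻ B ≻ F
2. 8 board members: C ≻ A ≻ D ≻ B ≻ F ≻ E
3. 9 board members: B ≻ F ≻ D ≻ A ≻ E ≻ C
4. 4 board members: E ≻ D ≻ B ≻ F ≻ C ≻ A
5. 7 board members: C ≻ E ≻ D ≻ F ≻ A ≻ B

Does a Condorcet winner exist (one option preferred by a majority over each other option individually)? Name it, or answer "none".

C

C vs A: 20–9 for C.
C vs B: 16–13 for C.
C vs D: 15–14 for C.
C vs E: 15–14 for C.
C vs F: 16–13 for C.
C beats every other option head-to-head.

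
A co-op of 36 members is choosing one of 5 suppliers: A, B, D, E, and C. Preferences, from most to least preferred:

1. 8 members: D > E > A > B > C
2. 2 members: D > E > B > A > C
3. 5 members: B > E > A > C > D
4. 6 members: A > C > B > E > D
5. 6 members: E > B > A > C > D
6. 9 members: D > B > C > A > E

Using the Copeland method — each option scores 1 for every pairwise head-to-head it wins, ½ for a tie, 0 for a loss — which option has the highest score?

A: beats C; loses to B, D, and E → score 1.
B: beats A, E, and C; loses to D → score 3.
D: beats A, B, E, and C → score 4.
E: beats A and C; loses to B and D → score 2.
C: loses to A, B, D, and E → score 0.
D has the best pairwise record.

D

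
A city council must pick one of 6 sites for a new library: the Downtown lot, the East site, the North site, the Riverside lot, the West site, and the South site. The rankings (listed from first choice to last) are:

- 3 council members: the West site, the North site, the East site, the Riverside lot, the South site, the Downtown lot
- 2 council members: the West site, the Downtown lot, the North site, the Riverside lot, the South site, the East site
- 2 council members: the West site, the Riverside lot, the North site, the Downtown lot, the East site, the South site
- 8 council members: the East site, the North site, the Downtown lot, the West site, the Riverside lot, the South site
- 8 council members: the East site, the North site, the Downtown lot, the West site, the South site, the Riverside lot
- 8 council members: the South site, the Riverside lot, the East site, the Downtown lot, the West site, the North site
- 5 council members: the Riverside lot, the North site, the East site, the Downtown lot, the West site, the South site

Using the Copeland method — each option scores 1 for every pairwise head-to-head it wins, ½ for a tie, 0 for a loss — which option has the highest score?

the Downtown lot: beats the West site and the South site; ties the Riverside lot; loses to the East site and the North site → score 2.5.
the East site: beats the Downtown lot, the North site, the Riverside lot, the West site, and the South site → score 5.
the North site: beats the Downtown lot, the Riverside lot, the West site, and the South site; loses to the East site → score 4.
the Riverside lot: beats the South site; ties the Downtown lot; loses to the East site, the North site, and the West site → score 1.5.
the West site: beats the Riverside lot and the South site; loses to the Downtown lot, the East site, and the North site → score 2.
the South site: loses to the Downtown lot, the East site, the North site, the Riverside lot, and the West site → score 0.
the East site has the best pairwise record.

the East site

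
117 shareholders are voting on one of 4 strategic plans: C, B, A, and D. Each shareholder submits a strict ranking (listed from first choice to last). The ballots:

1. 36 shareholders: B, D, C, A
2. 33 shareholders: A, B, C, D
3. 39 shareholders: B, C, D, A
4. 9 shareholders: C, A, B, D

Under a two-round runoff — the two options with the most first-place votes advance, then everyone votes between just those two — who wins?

Round 1 first-place votes: C 9, B 75, A 33, D 0.
B and A advance.
Runoff: B is preferred to A by 75 voters; A by 42.
B wins the runoff.

B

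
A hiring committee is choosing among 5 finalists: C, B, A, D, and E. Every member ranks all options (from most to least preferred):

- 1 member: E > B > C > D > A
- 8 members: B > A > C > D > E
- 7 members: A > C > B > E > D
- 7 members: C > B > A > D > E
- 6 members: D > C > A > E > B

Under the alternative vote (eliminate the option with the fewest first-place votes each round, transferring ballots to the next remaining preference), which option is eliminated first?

Round 1: C 7, B 8, A 7, D 6, E 1. Eliminate E.

E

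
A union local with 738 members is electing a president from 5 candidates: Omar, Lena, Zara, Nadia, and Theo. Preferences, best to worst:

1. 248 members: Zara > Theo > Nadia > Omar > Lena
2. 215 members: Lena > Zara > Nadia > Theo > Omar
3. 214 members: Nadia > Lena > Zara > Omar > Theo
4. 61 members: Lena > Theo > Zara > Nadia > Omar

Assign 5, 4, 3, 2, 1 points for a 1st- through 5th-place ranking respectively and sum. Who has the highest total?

Omar: 248·2 + 215·1 + 214·2 + 61·1 = 1200
Lena: 248·1 + 215·5 + 214·4 + 61·5 = 2484
Zara: 248·5 + 215·4 + 214·3 + 61·3 = 2925
Nadia: 248·3 + 215·3 + 214·5 + 61·2 = 2581
Theo: 248·4 + 215·2 + 214·1 + 61·4 = 1880
Zara has the highest Borda score (2925).

Zara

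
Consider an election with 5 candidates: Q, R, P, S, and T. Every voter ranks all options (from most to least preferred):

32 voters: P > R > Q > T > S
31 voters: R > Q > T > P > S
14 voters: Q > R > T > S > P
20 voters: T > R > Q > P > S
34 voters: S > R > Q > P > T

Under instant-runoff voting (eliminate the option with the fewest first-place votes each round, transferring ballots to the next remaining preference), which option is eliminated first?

Q

Round 1: Q 14, R 31, P 32, S 34, T 20. Eliminate Q.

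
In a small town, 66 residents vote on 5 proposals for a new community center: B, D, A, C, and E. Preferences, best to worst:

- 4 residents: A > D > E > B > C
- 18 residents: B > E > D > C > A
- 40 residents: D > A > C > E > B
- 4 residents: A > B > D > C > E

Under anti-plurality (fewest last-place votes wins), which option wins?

Last-place votes: B 40, D 0, A 18, C 4, E 4.
D is ranked last by the fewest voters, so D wins.

D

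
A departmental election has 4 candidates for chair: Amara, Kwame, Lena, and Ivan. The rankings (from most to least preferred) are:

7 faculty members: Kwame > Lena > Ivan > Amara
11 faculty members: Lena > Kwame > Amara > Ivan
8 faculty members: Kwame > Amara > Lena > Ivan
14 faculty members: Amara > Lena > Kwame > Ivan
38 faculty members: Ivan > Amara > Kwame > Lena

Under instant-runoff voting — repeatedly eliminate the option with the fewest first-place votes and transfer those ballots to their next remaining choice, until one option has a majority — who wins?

Kwame

Round 1: Amara 14, Kwame 15, Lena 11, Ivan 38. Eliminate Lena.
Round 2: Amara 14, Kwame 26, Ivan 38. Eliminate Amara.
Round 3: Kwame 40, Ivan 38. Kwame has a majority.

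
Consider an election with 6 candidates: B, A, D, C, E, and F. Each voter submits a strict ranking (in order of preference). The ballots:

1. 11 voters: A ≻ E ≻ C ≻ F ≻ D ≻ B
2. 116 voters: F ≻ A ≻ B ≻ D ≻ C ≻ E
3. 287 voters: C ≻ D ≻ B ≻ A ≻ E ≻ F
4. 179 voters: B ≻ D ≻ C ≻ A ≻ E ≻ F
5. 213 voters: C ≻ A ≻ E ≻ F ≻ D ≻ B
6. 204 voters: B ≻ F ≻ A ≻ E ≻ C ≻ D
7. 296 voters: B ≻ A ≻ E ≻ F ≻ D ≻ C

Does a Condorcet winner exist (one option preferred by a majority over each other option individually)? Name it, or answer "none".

B

B vs A: 966–340 for B.
B vs D: 795–511 for B.
B vs C: 795–511 for B.
B vs E: 1082–224 for B.
B vs F: 966–340 for B.
B beats every other option head-to-head.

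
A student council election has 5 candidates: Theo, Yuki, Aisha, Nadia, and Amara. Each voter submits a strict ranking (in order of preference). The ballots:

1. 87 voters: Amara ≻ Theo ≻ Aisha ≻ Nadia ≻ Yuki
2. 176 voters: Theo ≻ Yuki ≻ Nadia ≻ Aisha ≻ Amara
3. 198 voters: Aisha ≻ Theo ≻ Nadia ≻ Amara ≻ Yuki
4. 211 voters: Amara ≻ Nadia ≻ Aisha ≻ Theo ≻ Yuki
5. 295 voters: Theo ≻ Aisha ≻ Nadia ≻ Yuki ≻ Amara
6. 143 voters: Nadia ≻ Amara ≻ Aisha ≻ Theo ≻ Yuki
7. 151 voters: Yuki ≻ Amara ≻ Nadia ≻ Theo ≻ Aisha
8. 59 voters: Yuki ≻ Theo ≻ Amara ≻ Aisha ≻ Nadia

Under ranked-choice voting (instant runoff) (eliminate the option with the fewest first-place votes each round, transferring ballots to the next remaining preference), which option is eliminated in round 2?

Round 1: Theo 471, Yuki 210, Aisha 198, Nadia 143, Amara 298. Eliminate Nadia.
Round 2: Theo 471, Yuki 210, Aisha 198, Amara 441. Eliminate Aisha.

Aisha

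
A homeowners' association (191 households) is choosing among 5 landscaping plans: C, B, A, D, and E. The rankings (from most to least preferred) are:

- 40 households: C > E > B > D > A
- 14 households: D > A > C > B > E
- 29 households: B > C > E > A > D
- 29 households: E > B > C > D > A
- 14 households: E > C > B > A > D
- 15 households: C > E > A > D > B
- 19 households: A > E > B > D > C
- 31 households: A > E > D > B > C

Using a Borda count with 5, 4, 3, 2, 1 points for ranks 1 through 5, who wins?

C: 40·5 + 14·3 + 29·4 + 29·3 + 14·4 + 15·5 + 19·1 + 31·1 = 626
B: 40·3 + 14·2 + 29·5 + 29·4 + 14·3 + 15·1 + 19·3 + 31·2 = 585
A: 40·1 + 14·4 + 29·2 + 29·1 + 14·2 + 15·3 + 19·5 + 31·5 = 506
D: 40·2 + 14·5 + 29·1 + 29·2 + 14·1 + 15·2 + 19·2 + 31·3 = 412
E: 40·4 + 14·1 + 29·3 + 29·5 + 14·5 + 15·4 + 19·4 + 31·4 = 736
E has the highest Borda score (736).

E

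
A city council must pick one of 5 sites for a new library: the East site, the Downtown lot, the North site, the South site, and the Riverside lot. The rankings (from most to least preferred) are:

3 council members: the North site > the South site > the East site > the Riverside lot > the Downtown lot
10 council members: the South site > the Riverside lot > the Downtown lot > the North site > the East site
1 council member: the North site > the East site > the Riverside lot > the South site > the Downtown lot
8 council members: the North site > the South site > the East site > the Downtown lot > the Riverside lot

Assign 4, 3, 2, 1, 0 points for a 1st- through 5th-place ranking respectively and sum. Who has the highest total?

the South site

the East site: 3·2 + 10·0 + 1·3 + 8·2 = 25
the Downtown lot: 3·0 + 10·2 + 1·0 + 8·1 = 28
the North site: 3·4 + 10·1 + 1·4 + 8·4 = 58
the South site: 3·3 + 10·4 + 1·1 + 8·3 = 74
the Riverside lot: 3·1 + 10·3 + 1·2 + 8·0 = 35
the South site has the highest Borda score (74).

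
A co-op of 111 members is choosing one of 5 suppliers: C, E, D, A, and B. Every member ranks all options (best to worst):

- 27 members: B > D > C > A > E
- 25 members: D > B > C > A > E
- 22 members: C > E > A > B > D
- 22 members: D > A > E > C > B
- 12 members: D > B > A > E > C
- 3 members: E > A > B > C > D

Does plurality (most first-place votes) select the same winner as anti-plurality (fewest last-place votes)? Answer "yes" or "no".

Plurality — first-place votes: C 22, E 3, D 59, A 0, B 27. Winner: D.
Anti-plurality — last-place votes: C 12, E 52, D 25, A 0, B 22. Winner: A.
The two methods disagree.

no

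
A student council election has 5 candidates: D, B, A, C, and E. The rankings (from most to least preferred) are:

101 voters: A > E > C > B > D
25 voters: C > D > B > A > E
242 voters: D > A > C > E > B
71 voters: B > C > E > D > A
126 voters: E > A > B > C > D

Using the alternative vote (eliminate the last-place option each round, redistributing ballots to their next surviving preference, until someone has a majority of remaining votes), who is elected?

E

Round 1: D 242, B 71, A 101, C 25, E 126. Eliminate C.
Round 2: D 267, B 71, A 101, E 126. Eliminate B.
Round 3: D 267, A 101, E 197. Eliminate A.
Round 4: D 267, E 298. E has a majority.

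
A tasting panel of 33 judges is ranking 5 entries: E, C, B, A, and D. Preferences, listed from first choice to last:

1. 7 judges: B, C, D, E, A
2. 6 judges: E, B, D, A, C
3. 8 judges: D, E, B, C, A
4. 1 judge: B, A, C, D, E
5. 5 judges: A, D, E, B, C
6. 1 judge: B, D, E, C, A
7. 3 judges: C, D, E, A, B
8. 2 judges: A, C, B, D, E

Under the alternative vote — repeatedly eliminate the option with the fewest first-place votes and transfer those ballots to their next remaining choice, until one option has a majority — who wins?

Round 1: E 6, C 3, B 9, A 7, D 8. Eliminate C.
Round 2: E 6, B 9, A 7, D 11. Eliminate E.
Round 3: B 15, A 7, D 11. Eliminate A.
Round 4: B 17, D 16. B has a majority.

B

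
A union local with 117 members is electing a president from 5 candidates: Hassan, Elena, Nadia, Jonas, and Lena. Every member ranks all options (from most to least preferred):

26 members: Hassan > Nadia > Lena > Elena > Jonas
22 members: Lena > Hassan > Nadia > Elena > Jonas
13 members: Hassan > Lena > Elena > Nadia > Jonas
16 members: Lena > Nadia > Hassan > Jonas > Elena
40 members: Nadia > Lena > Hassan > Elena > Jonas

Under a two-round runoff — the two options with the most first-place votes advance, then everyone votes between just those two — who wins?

Hassan

Round 1 first-place votes: Hassan 39, Elena 0, Nadia 40, Jonas 0, Lena 38.
Nadia and Hassan advance.
Runoff: Nadia is preferred to Hassan by 56 voters; Hassan by 61.
Hassan wins the runoff.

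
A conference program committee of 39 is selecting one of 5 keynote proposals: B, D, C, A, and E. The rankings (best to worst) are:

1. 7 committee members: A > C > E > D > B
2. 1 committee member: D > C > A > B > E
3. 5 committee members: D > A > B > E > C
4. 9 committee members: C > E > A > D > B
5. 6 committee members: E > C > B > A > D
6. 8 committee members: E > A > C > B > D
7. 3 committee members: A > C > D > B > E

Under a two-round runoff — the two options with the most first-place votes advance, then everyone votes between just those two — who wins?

Round 1 first-place votes: B 0, D 6, C 9, A 10, E 14.
E and A advance.
Runoff: E is preferred to A by 23 voters; A by 16.
E wins the runoff.

E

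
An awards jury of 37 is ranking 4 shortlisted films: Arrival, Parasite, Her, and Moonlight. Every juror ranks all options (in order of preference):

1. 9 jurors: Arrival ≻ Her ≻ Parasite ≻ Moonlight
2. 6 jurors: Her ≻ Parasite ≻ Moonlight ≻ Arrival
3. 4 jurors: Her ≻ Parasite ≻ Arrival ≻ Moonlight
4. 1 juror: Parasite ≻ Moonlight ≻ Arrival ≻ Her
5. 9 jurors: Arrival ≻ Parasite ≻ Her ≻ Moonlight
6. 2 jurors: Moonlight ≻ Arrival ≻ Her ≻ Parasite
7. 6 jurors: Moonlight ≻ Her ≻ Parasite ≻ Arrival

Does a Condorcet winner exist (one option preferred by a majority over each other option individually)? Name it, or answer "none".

Arrival

Arrival vs Parasite: 20–17 for Arrival.
Arrival vs Her: 21–16 for Arrival.
Arrival vs Moonlight: 22–15 for Arrival.
Arrival beats every other option head-to-head.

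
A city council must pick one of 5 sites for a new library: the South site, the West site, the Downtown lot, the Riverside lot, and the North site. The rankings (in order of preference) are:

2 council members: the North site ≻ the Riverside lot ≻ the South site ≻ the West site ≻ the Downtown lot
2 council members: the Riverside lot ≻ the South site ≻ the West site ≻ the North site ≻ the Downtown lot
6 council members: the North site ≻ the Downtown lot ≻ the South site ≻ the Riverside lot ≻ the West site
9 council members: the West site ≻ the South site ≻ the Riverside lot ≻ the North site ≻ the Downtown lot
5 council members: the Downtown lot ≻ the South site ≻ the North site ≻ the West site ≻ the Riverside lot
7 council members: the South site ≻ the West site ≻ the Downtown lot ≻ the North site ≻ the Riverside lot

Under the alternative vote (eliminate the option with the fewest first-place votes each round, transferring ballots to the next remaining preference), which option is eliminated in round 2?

Round 1: the South site 7, the West site 9, the Downtown lot 5, the Riverside lot 2, the North site 8. Eliminate the Riverside lot.
Round 2: the South site 9, the West site 9, the Downtown lot 5, the North site 8. Eliminate the Downtown lot.

the Downtown lot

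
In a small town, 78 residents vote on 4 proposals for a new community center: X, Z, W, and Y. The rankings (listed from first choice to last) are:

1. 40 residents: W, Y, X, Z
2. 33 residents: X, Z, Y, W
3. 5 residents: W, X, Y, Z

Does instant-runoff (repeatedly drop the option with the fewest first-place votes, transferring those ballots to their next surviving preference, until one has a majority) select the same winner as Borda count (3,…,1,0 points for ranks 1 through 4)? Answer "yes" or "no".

Instant-runoff — R1 X 33, Z 0, W 45, Y 0 (W winner). Winner: W.
Borda — scores: X 149, Z 66, W 135, Y 118. Winner: X.
The two methods disagree.

no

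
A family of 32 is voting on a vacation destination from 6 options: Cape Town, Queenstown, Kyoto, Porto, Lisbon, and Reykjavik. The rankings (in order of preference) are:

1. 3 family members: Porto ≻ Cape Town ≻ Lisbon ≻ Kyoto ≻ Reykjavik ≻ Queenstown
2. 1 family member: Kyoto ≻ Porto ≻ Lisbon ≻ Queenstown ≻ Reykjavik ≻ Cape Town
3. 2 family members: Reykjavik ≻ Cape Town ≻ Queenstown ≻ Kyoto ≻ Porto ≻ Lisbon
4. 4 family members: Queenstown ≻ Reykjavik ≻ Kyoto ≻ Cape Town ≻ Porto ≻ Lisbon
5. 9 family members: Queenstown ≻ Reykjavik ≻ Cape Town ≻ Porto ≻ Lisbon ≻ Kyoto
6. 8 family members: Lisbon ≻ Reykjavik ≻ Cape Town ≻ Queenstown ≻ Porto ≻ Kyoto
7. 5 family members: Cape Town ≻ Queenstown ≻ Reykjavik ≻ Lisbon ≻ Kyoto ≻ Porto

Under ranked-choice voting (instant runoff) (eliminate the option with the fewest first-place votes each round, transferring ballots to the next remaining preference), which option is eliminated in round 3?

Round 1: Cape Town 5, Queenstown 13, Kyoto 1, Porto 3, Lisbon 8, Reykjavik 2. Eliminate Kyoto.
Round 2: Cape Town 5, Queenstown 13, Porto 4, Lisbon 8, Reykjavik 2. Eliminate Reykjavik.
Round 3: Cape Town 7, Queenstown 13, Porto 4, Lisbon 8. Eliminate Porto.

Porto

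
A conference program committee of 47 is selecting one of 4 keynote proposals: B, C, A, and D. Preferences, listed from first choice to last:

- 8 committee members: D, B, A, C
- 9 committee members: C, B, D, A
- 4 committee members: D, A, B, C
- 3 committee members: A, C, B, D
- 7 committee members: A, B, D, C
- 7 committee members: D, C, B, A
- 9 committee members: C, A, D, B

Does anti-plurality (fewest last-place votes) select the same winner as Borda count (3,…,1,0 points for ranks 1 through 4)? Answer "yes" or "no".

yes

Anti-plurality — last-place votes: B 9, C 19, A 16, D 3. Winner: D.
Borda — scores: B 62, C 74, A 64, D 82. Winner: D.
The two methods agree.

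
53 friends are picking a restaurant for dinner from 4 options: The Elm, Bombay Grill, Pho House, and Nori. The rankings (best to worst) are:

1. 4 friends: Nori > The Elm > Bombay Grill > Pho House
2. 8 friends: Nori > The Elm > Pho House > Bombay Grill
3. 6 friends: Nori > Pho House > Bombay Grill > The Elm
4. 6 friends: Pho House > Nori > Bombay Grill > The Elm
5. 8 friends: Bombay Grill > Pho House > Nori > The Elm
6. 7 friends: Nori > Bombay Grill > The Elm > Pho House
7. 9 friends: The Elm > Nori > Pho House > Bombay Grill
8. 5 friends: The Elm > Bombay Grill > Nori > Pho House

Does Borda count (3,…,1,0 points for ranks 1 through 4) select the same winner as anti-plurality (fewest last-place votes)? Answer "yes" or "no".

yes

Borda — scores: The Elm 73, Bombay Grill 64, Pho House 63, Nori 118. Winner: Nori.
Anti-plurality — last-place votes: The Elm 20, Bombay Grill 17, Pho House 16, Nori 0. Winner: Nori.
The two methods agree.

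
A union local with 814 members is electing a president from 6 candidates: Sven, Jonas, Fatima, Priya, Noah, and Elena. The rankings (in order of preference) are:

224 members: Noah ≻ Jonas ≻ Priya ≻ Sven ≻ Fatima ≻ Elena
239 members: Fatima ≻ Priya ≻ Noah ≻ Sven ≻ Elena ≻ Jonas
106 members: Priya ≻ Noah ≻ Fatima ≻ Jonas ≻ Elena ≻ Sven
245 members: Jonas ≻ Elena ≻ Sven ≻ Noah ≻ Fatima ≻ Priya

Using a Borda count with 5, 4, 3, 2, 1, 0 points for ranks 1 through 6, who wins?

Sven: 224·2 + 239·2 + 106·0 + 245·3 = 1661
Jonas: 224·4 + 239·0 + 106·2 + 245·5 = 2333
Fatima: 224·1 + 239·5 + 106·3 + 245·1 = 1982
Priya: 224·3 + 239·4 + 106·5 + 245·0 = 2158
Noah: 224·5 + 239·3 + 106·4 + 245·2 = 2751
Elena: 224·0 + 239·1 + 106·1 + 245·4 = 1325
Noah has the highest Borda score (2751).

Noah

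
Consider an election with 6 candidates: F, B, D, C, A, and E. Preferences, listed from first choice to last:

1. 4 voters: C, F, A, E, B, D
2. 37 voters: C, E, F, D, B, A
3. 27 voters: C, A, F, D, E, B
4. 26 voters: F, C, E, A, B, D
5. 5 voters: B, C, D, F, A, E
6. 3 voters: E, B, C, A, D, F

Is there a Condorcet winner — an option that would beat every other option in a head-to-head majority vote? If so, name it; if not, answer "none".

C vs F: 76–26 for C.
C vs B: 94–8 for C.
C vs D: 102–0 for C.
C vs A: 102–0 for C.
C vs E: 99–3 for C.
C beats every other option head-to-head.

C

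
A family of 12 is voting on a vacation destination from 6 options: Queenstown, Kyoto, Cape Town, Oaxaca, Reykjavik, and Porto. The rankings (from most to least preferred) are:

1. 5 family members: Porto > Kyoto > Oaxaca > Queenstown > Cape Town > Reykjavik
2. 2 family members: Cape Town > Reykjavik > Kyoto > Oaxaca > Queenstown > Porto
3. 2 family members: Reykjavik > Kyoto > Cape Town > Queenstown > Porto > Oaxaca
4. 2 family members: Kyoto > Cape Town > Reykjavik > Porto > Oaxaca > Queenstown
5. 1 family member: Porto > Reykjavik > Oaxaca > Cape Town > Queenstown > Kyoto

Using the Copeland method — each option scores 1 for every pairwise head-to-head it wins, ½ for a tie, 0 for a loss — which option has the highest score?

Kyoto

Queenstown: loses to Kyoto, Cape Town, Oaxaca, Reykjavik, and Porto → score 0.
Kyoto: beats Queenstown, Cape Town, Oaxaca, and Reykjavik; ties Porto → score 4.5.
Cape Town: beats Queenstown and Reykjavik; ties Oaxaca and Porto; loses to Kyoto → score 3.
Oaxaca: beats Queenstown; ties Cape Town; loses to Kyoto, Reykjavik, and Porto → score 1.5.
Reykjavik: beats Queenstown and Oaxaca; ties Porto; loses to Kyoto and Cape Town → score 2.5.
Porto: beats Queenstown and Oaxaca; ties Kyoto, Cape Town, and Reykjavik → score 3.5.
Kyoto has the best pairwise record.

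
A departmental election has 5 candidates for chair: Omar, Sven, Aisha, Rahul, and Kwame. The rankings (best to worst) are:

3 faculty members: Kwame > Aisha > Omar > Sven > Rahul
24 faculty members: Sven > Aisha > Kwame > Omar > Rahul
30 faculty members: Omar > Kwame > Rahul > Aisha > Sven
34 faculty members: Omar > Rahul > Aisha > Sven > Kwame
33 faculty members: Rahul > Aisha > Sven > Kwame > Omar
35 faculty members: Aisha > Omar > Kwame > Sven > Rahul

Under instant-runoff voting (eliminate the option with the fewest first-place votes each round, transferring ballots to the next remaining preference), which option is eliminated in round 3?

Round 1: Omar 64, Sven 24, Aisha 35, Rahul 33, Kwame 3. Eliminate Kwame.
Round 2: Omar 64, Sven 24, Aisha 38, Rahul 33. Eliminate Sven.
Round 3: Omar 64, Aisha 62, Rahul 33. Eliminate Rahul.

Rahul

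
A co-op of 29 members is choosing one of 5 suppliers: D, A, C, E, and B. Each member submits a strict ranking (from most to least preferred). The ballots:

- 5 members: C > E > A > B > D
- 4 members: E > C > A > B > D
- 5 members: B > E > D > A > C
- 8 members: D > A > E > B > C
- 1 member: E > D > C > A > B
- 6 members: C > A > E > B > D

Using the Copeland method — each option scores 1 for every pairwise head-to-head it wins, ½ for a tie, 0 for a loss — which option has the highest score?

E

D: loses to A, C, E, and B → score 0.
A: beats D and B; loses to C and E → score 2.
C: beats D, A, and B; loses to E → score 3.
E: beats D, A, C, and B → score 4.
B: beats D; loses to A, C, and E → score 1.
E has the best pairwise record.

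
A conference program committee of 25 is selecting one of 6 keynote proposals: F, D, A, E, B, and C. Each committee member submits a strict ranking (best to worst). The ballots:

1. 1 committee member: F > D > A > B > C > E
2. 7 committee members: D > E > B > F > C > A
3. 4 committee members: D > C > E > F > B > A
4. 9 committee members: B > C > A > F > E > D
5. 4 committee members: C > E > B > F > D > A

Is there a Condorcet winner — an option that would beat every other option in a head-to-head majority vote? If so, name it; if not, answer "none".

none

Checking pairwise contests:
E beats F 15–10.
F beats D 14–11.
F beats A 16–9.
C beats E 18–7.
E beats B 15–10.
B beats C 17–8.
Every option loses at least one head-to-head, so there is no Condorcet winner.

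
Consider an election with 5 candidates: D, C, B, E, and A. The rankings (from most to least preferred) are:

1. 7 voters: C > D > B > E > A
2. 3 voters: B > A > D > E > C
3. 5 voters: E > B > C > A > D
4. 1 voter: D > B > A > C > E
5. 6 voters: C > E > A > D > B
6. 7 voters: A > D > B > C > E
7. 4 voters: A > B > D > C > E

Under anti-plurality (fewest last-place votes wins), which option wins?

Last-place votes: D 5, C 3, B 6, E 12, A 7.
C is ranked last by the fewest voters, so C wins.

C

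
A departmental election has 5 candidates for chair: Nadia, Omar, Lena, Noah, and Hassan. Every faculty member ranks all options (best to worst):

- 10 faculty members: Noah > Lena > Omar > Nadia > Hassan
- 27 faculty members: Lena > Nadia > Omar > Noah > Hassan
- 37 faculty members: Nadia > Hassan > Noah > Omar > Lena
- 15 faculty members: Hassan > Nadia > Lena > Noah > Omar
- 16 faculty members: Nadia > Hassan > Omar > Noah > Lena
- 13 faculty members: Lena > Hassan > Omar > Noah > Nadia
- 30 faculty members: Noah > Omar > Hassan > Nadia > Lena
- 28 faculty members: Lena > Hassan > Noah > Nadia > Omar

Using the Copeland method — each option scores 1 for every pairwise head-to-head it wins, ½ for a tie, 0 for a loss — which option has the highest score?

Nadia: beats Omar, Lena, Noah, and Hassan → score 4.
Omar: loses to Nadia, Lena, Noah, and Hassan → score 0.
Lena: beats Omar; loses to Nadia, Noah, and Hassan → score 1.
Noah: beats Omar and Lena; loses to Nadia and Hassan → score 2.
Hassan: beats Omar, Lena, and Noah; loses to Nadia → score 3.
Nadia has the best pairwise record.

Nadia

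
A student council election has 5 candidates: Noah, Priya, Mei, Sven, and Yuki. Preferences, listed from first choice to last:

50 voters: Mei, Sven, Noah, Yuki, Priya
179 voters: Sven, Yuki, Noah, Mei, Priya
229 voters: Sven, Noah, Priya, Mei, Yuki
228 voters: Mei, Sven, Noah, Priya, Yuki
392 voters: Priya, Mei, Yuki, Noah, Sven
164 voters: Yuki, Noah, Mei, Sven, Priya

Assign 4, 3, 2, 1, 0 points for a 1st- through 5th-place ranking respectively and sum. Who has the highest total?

Noah: 50·2 + 179·2 + 229·3 + 228·2 + 392·1 + 164·3 = 2485
Priya: 50·0 + 179·0 + 229·2 + 228·1 + 392·4 + 164·0 = 2254
Mei: 50·4 + 179·1 + 229·1 + 228·4 + 392·3 + 164·2 = 3024
Sven: 50·3 + 179·4 + 229·4 + 228·3 + 392·0 + 164·1 = 2630
Yuki: 50·1 + 179·3 + 229·0 + 228·0 + 392·2 + 164·4 = 2027
Mei has the highest Borda score (3024).

Mei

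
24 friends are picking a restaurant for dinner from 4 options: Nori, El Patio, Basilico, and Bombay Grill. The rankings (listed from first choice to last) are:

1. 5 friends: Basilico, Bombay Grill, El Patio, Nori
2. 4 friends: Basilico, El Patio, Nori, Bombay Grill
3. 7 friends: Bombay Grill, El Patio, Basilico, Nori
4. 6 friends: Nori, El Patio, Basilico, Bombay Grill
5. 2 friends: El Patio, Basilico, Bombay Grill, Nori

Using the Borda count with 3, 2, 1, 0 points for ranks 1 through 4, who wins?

Nori: 5·0 + 4·1 + 7·0 + 6·3 + 2·0 = 22
El Patio: 5·1 + 4·2 + 7·2 + 6·2 + 2·3 = 45
Basilico: 5·3 + 4·3 + 7·1 + 6·1 + 2·2 = 44
Bombay Grill: 5·2 + 4·0 + 7·3 + 6·0 + 2·1 = 33
El Patio has the highest Borda score (45).

El Patio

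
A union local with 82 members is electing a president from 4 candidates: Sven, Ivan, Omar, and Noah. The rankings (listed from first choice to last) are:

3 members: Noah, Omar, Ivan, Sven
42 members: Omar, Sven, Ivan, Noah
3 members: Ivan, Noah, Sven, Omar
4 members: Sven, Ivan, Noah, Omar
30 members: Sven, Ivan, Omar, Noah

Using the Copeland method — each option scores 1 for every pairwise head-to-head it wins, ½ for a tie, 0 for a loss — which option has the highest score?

Omar

Sven: beats Ivan and Noah; loses to Omar → score 2.
Ivan: beats Noah; loses to Sven and Omar → score 1.
Omar: beats Sven, Ivan, and Noah → score 3.
Noah: loses to Sven, Ivan, and Omar → score 0.
Omar has the best pairwise record.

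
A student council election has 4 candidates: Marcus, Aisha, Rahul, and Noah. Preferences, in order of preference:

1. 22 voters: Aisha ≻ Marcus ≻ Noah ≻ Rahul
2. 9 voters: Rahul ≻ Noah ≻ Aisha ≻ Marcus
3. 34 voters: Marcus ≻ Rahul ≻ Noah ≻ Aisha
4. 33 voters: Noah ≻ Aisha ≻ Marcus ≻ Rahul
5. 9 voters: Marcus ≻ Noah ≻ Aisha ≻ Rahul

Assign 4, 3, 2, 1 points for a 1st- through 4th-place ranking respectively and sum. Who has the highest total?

Marcus: 22·3 + 9·1 + 34·4 + 33·2 + 9·4 = 313
Aisha: 22·4 + 9·2 + 34·1 + 33·3 + 9·2 = 257
Rahul: 22·1 + 9·4 + 34·3 + 33·1 + 9·1 = 202
Noah: 22·2 + 9·3 + 34·2 + 33·4 + 9·3 = 298
Marcus has the highest Borda score (313).

Marcus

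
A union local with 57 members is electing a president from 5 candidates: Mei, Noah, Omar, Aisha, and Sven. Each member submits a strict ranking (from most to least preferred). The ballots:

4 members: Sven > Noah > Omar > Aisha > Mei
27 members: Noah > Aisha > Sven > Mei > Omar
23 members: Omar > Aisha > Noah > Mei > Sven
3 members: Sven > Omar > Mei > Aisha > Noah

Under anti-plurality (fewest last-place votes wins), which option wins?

Aisha

Last-place votes: Mei 4, Noah 3, Omar 27, Aisha 0, Sven 23.
Aisha is ranked last by the fewest voters, so Aisha wins.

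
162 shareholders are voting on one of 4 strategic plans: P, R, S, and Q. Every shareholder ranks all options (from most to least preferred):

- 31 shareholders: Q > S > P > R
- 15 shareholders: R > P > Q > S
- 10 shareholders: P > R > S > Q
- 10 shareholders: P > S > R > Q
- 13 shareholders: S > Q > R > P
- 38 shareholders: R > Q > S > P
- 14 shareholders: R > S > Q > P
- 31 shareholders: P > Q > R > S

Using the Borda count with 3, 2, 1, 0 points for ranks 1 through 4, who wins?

P: 31·1 + 15·2 + 10·3 + 10·3 + 13·0 + 38·0 + 14·0 + 31·3 = 214
R: 31·0 + 15·3 + 10·2 + 10·1 + 13·1 + 38·3 + 14·3 + 31·1 = 275
S: 31·2 + 15·0 + 10·1 + 10·2 + 13·3 + 38·1 + 14·2 + 31·0 = 197
Q: 31·3 + 15·1 + 10·0 + 10·0 + 13·2 + 38·2 + 14·1 + 31·2 = 286
Q has the highest Borda score (286).

Q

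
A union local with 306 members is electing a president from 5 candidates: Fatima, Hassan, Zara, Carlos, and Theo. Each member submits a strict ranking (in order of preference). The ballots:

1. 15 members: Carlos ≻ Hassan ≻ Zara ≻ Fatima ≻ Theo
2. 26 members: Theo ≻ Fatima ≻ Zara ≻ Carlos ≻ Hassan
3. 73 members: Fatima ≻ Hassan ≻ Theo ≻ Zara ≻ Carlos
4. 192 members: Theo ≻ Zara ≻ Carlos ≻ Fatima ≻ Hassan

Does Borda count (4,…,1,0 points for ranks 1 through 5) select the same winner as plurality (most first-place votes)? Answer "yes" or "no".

yes

Borda — scores: Fatima 577, Hassan 264, Zara 731, Carlos 470, Theo 1018. Winner: Theo.
Plurality — first-place votes: Fatima 73, Hassan 0, Zara 0, Carlos 15, Theo 218. Winner: Theo.
The two methods agree.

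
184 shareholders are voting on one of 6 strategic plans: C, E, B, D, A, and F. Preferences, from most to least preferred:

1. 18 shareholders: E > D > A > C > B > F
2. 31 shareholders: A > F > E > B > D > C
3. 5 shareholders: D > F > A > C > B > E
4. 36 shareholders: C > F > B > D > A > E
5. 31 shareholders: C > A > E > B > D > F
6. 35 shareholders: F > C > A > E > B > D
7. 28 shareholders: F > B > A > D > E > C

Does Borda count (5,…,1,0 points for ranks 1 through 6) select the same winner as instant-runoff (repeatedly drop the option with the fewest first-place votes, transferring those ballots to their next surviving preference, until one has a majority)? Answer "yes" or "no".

Borda — scores: C 521, E 374, B 402, D 287, A 573, F 603. Winner: F.
Instant-runoff — R1 C 67, E 18, B 0, D 5, A 31, F 63 (B out); R2 C 67, E 18, D 5, A 31, F 63 (D out); R3 C 67, E 18, A 31, F 68 (E out); R4 C 67, A 49, F 68 (A out); R5 C 85, F 99 (F winner). Winner: F.
The two methods agree.

yes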